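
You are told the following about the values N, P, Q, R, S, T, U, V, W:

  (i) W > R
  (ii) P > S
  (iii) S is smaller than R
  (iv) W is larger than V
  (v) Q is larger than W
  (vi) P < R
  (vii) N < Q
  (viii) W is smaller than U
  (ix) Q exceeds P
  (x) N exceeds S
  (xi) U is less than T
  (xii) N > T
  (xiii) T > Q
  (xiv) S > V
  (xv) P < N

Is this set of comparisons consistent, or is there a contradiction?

Chaining the given relations yields T < N < Q, so T < Q. But one relation states Q < T. These cannot both hold.

inconsistent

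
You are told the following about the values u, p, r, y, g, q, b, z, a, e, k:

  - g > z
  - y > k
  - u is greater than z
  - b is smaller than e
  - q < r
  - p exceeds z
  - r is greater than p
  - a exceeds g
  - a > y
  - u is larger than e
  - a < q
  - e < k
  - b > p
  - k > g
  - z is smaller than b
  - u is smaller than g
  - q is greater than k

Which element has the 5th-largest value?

k

Chaining the given pairs: z < p < b < e < u < g < k < y < a < q < r.
Counting 5 from the largest end gives k.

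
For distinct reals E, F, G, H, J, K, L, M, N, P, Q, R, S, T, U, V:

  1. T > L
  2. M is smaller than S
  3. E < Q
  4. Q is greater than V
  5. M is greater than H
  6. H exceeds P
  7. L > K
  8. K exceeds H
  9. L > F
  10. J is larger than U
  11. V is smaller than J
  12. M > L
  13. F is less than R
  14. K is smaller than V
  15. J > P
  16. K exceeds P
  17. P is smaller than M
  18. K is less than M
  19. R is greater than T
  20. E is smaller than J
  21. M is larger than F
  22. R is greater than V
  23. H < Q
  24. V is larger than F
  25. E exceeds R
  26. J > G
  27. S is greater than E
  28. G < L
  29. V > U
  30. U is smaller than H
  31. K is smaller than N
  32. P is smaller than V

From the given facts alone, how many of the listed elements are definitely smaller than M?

From M the given relations immediately reach P, F, H, K, L.
From those, G, U — 7 in total.
Nothing else is reachable below M; 7 in all.

7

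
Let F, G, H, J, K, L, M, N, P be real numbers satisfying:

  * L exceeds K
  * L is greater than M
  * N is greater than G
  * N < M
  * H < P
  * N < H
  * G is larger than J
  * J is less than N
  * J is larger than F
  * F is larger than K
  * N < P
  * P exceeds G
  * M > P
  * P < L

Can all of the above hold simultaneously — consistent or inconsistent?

consistent

Every relation is compatible with K < F < J < G < N < H < P < M < L; the set is consistent.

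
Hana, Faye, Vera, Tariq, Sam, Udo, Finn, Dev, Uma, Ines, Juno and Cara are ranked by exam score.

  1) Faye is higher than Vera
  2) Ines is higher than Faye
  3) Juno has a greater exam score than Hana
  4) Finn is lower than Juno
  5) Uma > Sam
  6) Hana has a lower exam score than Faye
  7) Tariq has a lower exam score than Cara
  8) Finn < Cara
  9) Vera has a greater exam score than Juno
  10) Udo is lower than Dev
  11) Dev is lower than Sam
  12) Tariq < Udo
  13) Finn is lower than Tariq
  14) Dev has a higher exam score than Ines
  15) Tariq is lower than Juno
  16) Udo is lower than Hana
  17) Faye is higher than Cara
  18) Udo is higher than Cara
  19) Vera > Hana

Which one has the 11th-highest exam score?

Piecing the relations together gives one ordering: Finn < Tariq < Cara < Udo < Hana < Juno < Vera < Faye < Ines < Dev < Sam < Uma.
Counting 11 from the largest end gives Tariq.

Tariq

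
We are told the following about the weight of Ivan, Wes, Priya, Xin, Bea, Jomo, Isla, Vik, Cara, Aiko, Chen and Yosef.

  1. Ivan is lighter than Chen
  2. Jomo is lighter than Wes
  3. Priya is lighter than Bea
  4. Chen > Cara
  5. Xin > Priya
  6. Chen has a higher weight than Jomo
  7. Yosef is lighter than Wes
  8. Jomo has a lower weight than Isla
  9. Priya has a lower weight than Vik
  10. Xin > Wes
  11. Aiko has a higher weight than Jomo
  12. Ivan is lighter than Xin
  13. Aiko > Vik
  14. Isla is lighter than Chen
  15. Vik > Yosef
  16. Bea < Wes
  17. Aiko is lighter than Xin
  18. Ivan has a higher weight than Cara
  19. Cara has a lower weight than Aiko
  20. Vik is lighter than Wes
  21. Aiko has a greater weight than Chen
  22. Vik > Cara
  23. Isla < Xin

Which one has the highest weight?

Xin

Jomo is not greatest since Jomo < Chen; Cara is not greatest since Cara < Vik; Priya is not greatest since Priya < Xin; Bea is not greatest since Bea < Wes; Yosef is not greatest since Yosef < Vik; Ivan is not greatest since Ivan < Xin; Vik is not greatest since Vik < Wes; Isla is not greatest since Isla < Xin; Chen is not greatest since Chen < Aiko; Aiko is not greatest since Aiko < Xin; Wes is not greatest since Wes < Xin.
Only Xin has nothing above it, so Xin is the highest weight.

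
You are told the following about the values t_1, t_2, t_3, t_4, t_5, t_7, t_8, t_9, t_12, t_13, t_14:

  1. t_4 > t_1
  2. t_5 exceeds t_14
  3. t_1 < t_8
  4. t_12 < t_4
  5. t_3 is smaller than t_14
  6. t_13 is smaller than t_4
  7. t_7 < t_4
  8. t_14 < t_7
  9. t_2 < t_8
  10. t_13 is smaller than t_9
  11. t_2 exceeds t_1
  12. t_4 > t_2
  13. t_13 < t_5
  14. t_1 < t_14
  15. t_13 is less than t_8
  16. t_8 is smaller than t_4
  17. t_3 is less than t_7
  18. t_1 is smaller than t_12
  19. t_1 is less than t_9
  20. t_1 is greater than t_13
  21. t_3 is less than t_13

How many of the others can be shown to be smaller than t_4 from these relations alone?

The elements the relations force below t_4 are t_3, t_13, t_1, t_14, t_2, t_12, t_8, t_7 — no chain reaches any other.
That is 8.

8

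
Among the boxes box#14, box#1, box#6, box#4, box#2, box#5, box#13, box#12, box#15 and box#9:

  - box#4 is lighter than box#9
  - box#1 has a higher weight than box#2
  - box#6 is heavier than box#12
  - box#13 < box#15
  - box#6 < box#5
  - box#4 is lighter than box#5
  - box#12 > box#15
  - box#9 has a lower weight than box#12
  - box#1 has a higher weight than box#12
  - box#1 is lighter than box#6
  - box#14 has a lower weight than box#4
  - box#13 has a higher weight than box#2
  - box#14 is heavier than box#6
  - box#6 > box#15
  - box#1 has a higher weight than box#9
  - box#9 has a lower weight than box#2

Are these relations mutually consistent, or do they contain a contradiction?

inconsistent

We have box#4 < box#9 stated directly, yet also box#9 < box#2 < box#13 < box#15 < box#12 < box#1 < box#6 < box#14 < box#4 by chaining the others — so box#9 < box#4. Contradiction.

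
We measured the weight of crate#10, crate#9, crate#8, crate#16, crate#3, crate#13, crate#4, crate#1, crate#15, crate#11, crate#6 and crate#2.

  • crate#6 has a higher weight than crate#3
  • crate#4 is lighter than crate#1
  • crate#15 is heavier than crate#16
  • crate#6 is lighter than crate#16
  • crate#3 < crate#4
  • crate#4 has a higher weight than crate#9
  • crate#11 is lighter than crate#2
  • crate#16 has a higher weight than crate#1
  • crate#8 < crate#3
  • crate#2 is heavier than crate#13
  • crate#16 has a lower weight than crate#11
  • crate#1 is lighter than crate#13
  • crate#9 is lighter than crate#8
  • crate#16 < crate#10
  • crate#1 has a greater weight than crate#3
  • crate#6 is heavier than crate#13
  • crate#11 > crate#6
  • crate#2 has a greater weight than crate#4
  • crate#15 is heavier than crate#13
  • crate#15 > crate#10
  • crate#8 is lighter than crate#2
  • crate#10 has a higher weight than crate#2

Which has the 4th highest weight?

crate#11

Piecing the relations together gives one ordering: crate#9 < crate#8 < crate#3 < crate#4 < crate#1 < crate#13 < crate#6 < crate#16 < crate#11 < crate#2 < crate#10 < crate#15.
Counting 4 from the largest end gives crate#11.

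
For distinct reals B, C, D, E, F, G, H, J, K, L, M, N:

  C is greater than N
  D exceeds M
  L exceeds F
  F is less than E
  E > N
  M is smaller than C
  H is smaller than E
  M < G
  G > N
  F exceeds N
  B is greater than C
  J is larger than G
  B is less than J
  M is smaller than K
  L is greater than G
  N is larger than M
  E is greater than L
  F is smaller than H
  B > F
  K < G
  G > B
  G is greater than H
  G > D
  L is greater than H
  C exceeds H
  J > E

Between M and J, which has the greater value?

J

The relevant relations are M < N; N < F; F < H; H < C; C < B; B < G; G < L; L < E; E < J.
Chaining these gives M < N < F < H < C < B < G < L < E < J.
So M < J; J is the larger of the two.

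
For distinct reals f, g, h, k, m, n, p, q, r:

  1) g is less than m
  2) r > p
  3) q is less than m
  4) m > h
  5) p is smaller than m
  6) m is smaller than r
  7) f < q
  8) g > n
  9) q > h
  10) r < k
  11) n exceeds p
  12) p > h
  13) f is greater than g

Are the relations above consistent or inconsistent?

consistent

The single ordering h < p < n < g < f < q < m < r < k satisfies every listed relation, so no contradiction arises.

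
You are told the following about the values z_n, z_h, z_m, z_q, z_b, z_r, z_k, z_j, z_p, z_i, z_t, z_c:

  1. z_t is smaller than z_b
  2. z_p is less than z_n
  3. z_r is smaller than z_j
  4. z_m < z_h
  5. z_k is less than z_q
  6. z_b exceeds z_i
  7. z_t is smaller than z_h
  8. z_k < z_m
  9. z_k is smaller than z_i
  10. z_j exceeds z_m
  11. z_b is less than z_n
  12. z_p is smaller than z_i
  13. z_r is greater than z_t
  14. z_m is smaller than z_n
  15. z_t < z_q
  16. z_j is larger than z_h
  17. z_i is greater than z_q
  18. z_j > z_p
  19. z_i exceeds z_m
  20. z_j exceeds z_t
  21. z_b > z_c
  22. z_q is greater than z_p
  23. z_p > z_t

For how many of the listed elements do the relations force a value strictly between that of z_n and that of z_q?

Chaining upward from z_q reaches: z_i, z_b.
Chaining downward from z_n reaches: z_t, z_c, z_k, z_p, z_m, z_i, z_b.
Strictly between z_q and z_n are those in both lists: z_i, z_b — 2 elements.

2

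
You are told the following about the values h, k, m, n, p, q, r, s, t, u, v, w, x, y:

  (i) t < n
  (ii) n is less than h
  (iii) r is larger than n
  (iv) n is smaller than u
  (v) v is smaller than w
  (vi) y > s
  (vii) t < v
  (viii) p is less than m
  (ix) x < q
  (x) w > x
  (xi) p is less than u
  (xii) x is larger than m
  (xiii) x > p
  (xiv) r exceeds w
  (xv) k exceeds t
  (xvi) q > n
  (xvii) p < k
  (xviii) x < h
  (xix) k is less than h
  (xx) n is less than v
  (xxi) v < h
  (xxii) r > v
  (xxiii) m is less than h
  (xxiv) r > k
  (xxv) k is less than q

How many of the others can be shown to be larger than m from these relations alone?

Directly above m: x, h.
One step further: q, w (4 so far).
One step further: r (5 so far).
No other element is forced above m by the given relations, so the count is 5.

5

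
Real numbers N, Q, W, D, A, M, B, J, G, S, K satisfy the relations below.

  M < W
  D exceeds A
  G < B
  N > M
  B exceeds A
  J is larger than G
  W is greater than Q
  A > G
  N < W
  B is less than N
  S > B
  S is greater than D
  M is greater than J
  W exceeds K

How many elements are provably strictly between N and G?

4

Chaining upward from G reaches: J, A, M, B, D, S, W.
Chaining downward from N reaches: J, A, M, B.
Strictly between G and N are those in both lists: J, A, M, B — 4 elements.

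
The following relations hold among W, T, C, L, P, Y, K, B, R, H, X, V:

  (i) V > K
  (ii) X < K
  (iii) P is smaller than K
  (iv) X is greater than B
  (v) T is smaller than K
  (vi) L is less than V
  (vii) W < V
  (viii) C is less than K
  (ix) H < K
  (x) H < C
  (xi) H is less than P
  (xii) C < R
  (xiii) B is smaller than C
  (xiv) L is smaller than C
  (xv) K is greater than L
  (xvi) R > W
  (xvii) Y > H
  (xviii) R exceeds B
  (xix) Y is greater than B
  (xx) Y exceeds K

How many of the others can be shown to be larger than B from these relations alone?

Directly above B: C, X, R, Y.
One step further: K (5 so far).
One step further: V (6 so far).
No other element is forced above B by the given relations, so the count is 6.

6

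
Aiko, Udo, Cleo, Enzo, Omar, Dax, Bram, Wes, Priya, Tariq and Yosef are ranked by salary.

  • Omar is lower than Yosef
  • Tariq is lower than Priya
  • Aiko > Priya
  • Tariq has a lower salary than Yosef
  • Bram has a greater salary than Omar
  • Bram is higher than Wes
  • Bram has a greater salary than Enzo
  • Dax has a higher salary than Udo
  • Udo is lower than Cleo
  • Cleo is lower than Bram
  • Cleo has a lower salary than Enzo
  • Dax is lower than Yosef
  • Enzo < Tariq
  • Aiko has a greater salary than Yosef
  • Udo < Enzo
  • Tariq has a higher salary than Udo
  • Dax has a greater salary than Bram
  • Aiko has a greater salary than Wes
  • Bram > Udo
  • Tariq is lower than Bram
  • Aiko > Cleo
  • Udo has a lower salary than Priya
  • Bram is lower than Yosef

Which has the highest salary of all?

Udo is not greatest since Udo < Cleo; Wes is not greatest since Wes < Bram; Cleo is not greatest since Cleo < Aiko; Enzo is not greatest since Enzo < Bram; Omar is not greatest since Omar < Bram; Tariq is not greatest since Tariq < Bram; Bram is not greatest since Bram < Yosef; Dax is not greatest since Dax < Yosef; Yosef is not greatest since Yosef < Aiko; Priya is not greatest since Priya < Aiko.
Only Aiko has nothing above it, so Aiko is the highest salary.

Aiko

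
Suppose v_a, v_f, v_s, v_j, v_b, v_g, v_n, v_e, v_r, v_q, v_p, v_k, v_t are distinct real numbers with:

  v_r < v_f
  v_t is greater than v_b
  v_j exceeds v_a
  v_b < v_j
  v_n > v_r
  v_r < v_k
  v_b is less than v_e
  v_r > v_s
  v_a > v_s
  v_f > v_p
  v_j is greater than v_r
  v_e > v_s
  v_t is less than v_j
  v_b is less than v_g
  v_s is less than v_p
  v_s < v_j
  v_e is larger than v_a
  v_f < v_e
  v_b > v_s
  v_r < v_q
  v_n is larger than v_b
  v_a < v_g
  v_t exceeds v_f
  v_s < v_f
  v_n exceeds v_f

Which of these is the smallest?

v_s

v_r is not least since v_s < v_r; v_p is not least since v_s < v_p; v_q is not least since v_r < v_q; v_b is not least since v_s < v_b; v_f is not least since v_s < v_f; v_a is not least since v_s < v_a; v_g is not least since v_a < v_g; v_t is not least since v_b < v_t; v_n is not least since v_b < v_n; v_j is not least since v_s < v_j; v_k is not least since v_r < v_k; v_e is not least since v_a < v_e.
Only v_s has nothing below it, so v_s is the smallest.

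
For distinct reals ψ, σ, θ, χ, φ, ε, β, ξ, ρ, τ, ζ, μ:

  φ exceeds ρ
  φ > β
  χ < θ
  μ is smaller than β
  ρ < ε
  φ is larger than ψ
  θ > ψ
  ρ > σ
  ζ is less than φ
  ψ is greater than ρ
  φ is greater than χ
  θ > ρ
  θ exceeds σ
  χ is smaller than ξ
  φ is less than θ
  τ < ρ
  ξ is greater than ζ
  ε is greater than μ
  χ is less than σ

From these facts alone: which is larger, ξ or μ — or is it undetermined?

undetermined

Following every chain through ξ: below ξ we get χ, ζ.
μ is not reached, and no chain runs the other way from μ to ξ.
So the given relations leave the order of ξ and μ undetermined.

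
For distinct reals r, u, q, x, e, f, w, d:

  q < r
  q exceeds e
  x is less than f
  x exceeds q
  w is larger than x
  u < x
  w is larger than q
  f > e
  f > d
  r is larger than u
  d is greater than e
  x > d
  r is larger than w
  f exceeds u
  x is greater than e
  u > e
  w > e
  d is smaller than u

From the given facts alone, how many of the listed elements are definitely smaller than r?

6

The elements the relations force below r are e, d, q, u, x, w — no chain reaches any other.
That is 6.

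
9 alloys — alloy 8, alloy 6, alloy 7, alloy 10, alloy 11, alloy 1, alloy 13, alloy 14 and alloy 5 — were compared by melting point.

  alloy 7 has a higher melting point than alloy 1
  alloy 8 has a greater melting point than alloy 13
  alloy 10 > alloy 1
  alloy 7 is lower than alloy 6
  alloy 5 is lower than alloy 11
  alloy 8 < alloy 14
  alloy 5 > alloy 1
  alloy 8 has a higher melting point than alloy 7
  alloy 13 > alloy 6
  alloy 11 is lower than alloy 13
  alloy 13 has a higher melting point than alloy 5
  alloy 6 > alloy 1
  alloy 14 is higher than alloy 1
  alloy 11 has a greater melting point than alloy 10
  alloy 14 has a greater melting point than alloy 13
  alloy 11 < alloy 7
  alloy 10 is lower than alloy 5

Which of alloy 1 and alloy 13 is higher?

alloy 1 < alloy 10 < alloy 5 < alloy 11 < alloy 7 < alloy 6 < alloy 13, by transitivity through alloy 10, alloy 5, alloy 11, alloy 7, alloy 6.
So alloy 1 < alloy 13; alloy 13 is the higher of the two.

alloy 13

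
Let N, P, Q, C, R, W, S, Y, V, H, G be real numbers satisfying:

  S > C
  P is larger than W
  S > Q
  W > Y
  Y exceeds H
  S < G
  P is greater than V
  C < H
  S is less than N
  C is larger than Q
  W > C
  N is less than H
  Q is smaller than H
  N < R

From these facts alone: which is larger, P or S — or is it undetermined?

S < N and N < H give S < H.
Then H < Y extends the chain to Y.
With Y < W: S < N < H < Y < W.
With W < P: S < N < H < Y < W < P.
So P is larger.

P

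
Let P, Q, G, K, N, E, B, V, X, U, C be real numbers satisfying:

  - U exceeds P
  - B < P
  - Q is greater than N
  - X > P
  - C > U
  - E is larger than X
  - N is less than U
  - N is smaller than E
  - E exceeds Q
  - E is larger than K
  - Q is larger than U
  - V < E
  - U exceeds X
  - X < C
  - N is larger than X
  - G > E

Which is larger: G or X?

X < N < U < Q < E < G, by transitivity through N, U, Q, E.
So X < G; G is the larger of the two.

G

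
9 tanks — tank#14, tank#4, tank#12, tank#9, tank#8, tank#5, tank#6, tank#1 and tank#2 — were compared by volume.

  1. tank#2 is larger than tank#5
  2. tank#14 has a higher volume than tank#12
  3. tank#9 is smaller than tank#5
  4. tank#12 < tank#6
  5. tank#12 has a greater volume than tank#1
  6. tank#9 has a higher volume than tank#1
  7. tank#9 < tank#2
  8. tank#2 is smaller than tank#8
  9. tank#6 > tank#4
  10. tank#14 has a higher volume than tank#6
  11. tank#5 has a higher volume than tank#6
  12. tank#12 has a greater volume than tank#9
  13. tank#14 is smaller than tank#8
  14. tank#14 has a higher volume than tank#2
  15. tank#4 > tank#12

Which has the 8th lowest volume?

tank#14

Chaining the given pairs: tank#1 < tank#9 < tank#12 < tank#4 < tank#6 < tank#5 < tank#2 < tank#14 < tank#8.
Counting 8 from the smallest end gives tank#14.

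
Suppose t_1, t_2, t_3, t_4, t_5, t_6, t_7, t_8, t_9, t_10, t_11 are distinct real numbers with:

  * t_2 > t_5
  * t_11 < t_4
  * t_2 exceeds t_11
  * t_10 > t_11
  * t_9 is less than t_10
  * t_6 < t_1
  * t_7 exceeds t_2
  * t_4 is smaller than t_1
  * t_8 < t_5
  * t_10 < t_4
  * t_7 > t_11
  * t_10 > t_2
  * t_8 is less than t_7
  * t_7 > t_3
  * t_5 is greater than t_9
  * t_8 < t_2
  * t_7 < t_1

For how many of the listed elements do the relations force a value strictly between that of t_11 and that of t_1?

4

The relations place t_11 below t_1. An element lies strictly between them when it is forced above t_11 and also forced below t_1.
Above t_11: {t_2, t_10, t_4, t_7}. Below t_1: {t_9, t_3, t_8, t_5, t_2, t_10, t_4, t_7, t_6}.
Intersection: {t_2, t_10, t_4, t_7} — 4.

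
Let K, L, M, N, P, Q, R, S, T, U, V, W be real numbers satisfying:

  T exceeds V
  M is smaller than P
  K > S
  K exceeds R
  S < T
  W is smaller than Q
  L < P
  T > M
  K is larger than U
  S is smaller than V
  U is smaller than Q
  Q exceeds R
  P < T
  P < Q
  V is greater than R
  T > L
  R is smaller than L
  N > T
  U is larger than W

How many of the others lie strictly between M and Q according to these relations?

The relations place M below Q. An element lies strictly between them when it is forced above M and also forced below Q.
Above M: {P, T, N}. Below Q: {R, W, U, L, P}.
Intersection: {P} — 1.

1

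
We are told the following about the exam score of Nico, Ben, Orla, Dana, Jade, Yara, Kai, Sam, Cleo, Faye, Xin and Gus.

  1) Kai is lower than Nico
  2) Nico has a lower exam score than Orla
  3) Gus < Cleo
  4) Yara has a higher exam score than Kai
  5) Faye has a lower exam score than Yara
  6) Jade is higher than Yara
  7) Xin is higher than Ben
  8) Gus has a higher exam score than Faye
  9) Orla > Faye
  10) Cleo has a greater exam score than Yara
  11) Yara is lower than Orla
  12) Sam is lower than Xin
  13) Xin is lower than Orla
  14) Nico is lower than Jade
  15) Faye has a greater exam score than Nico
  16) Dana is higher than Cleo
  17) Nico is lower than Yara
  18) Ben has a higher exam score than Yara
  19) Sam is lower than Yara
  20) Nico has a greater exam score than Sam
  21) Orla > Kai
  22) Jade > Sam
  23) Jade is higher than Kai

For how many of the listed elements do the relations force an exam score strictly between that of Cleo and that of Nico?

Chaining upward from Nico reaches: Faye, Yara, Gus, Ben, Jade, Xin, Dana, Orla.
Chaining downward from Cleo reaches: Kai, Sam, Faye, Yara, Gus.
Strictly between Nico and Cleo are those in both lists: Faye, Yara, Gus — 3 elements.

3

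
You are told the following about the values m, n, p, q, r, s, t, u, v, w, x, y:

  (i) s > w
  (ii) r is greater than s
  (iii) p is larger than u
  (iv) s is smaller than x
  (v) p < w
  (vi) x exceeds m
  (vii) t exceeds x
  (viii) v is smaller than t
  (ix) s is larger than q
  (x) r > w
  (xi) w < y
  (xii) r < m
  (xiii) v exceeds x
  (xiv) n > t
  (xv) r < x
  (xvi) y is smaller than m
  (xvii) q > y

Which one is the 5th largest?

m

Chaining the given pairs: u < p < w < y < q < s < r < m < x < v < t < n.
Counting 5 from the largest end gives m.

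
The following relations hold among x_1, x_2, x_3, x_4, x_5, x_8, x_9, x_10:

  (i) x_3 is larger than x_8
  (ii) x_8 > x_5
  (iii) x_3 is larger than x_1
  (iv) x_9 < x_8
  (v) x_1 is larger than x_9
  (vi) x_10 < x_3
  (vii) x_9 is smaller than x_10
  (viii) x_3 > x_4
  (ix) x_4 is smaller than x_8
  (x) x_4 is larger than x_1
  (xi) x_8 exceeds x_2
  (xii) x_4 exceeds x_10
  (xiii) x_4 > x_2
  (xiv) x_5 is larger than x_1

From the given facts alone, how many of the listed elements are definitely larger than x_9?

6

The elements the relations force above x_9 are x_10, x_1, x_5, x_4, x_8, x_3 — no chain reaches any other.
That is 6.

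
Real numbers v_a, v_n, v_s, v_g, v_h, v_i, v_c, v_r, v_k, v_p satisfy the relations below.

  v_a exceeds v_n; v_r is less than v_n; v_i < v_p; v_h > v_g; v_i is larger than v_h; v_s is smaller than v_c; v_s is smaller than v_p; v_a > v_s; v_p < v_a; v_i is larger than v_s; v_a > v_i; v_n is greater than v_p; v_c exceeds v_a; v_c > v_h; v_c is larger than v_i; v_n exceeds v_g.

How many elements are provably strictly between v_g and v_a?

Chaining upward from v_g reaches: v_h, v_i, v_p, v_n, v_c.
Chaining downward from v_a reaches: v_s, v_r, v_h, v_i, v_p, v_n.
Strictly between v_g and v_a are those in both lists: v_h, v_i, v_p, v_n — 4 elements.

4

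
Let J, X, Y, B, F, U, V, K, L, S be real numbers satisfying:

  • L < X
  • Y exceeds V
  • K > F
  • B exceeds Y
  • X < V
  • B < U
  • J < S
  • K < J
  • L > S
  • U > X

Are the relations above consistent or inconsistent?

The single ordering F < K < J < S < L < X < V < Y < B < U satisfies every listed relation, so no contradiction arises.

consistent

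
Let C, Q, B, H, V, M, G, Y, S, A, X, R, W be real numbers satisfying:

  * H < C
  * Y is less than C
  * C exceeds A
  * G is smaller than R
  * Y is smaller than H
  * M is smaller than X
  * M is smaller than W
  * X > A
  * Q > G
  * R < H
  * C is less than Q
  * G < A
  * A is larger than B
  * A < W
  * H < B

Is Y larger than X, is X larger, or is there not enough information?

The relevant relations are Y < H; H < B; B < A; A < X.
Chaining these gives Y < H < B < A < X.
So X is larger.

X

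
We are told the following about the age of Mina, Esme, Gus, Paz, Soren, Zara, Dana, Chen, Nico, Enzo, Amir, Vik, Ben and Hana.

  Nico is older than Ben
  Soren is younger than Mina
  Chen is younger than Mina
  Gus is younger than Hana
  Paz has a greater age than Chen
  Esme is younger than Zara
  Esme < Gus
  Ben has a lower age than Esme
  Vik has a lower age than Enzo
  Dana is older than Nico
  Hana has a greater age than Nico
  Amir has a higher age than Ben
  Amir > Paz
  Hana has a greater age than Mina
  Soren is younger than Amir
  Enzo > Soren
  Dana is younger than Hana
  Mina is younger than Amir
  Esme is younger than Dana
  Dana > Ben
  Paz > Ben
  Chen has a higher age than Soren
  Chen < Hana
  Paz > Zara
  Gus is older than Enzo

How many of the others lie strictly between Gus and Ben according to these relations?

Chaining upward from Ben reaches: Esme, Nico, Zara, Paz, Amir, Dana, Hana.
Chaining downward from Gus reaches: Soren, Esme, Vik, Enzo.
Strictly between Ben and Gus are those in both lists: Esme — 1 element.

1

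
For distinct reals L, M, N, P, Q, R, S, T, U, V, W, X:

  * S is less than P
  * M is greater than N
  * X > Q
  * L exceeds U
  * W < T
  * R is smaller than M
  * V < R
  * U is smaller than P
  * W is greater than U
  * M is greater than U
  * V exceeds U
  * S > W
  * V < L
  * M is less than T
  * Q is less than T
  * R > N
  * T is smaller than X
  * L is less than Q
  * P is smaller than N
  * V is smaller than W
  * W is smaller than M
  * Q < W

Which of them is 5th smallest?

W

The consecutive relations fix a unique order: U < V < L < Q < W < S < P < N < R < M < T < X.
Counting 5 from the smallest end gives W.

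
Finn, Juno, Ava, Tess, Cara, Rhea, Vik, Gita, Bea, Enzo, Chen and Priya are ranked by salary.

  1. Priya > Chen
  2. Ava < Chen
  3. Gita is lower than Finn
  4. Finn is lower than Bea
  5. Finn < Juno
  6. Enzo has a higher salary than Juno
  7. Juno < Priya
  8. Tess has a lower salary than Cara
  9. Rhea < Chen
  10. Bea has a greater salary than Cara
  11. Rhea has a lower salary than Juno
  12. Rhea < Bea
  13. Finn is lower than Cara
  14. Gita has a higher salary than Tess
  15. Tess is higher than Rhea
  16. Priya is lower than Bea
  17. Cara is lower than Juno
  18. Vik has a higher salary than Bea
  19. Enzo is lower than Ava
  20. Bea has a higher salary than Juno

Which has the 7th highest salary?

Juno

Chaining the given pairs: Rhea < Tess < Gita < Finn < Cara < Juno < Enzo < Ava < Chen < Priya < Bea < Vik.
The 7th largest is Juno.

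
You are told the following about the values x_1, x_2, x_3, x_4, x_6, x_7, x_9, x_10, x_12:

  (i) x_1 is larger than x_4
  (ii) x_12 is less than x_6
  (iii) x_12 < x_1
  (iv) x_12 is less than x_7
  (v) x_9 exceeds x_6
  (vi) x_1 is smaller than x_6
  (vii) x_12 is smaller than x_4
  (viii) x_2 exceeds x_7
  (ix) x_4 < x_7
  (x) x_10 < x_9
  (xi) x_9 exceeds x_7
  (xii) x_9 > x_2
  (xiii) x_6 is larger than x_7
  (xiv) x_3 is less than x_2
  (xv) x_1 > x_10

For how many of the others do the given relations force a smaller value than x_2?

From x_2 the given relations immediately reach x_3, x_7.
From those, x_12, x_4 — 4 in total.
Nothing else is reachable below x_2; 4 in all.

4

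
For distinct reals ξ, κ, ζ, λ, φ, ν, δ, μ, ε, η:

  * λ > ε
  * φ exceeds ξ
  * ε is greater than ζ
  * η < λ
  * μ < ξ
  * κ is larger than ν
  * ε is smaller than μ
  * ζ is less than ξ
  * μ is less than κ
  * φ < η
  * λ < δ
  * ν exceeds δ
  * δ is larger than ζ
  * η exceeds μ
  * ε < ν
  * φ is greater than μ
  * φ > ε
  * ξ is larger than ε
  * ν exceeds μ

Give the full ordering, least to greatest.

ζ < ε < μ < ξ < φ < η < λ < δ < ν < κ

The consecutive links are each given: ζ < ε; ε < μ; μ < ξ; ξ < φ; φ < η; η < λ; λ < δ; δ < ν; ν < κ.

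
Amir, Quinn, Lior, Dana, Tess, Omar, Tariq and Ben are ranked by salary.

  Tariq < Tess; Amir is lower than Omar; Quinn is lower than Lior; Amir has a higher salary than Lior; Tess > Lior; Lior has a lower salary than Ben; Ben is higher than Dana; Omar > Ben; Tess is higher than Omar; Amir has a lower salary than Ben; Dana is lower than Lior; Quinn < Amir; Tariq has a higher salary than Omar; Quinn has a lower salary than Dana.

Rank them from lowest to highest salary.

Quinn < Dana < Lior < Amir < Ben < Omar < Tariq < Tess

Nothing is placed below Quinn, so it is least; from there Quinn < Dana; Dana < Lior; Lior < Amir; Amir < Ben; Ben < Omar; Omar < Tariq; Tariq < Tess, each given directly.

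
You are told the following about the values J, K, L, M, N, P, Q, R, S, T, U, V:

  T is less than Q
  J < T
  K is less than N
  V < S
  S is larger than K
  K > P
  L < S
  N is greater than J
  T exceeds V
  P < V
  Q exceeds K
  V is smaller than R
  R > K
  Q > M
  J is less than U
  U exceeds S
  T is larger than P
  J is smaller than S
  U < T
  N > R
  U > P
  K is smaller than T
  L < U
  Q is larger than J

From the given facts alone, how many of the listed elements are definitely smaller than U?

6

Directly below U: P, J, L, S.
One step further: K, V (6 so far).
No other element is forced below U by the given relations, so the count is 6.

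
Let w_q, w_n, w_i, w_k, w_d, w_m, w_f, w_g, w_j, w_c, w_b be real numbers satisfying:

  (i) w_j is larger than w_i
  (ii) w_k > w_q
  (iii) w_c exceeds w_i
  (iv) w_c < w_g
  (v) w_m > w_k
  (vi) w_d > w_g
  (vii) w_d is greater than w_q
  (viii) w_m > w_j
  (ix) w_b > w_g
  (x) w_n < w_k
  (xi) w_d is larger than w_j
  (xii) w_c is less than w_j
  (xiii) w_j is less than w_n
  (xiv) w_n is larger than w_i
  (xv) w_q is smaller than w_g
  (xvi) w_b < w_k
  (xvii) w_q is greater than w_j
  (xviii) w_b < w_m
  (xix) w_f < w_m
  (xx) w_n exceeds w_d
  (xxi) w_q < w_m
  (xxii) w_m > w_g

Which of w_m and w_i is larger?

w_i < w_c and w_c < w_j give w_i < w_j.
With w_j < w_q: w_i < w_c < w_j < w_q.
With w_q < w_g: w_i < w_c < w_j < w_q < w_g.
Then w_g < w_d extends the chain to w_d.
Then w_d < w_n extends the chain to w_n.
With w_n < w_k: w_i < w_c < w_j < w_q < w_g < w_d < w_n < w_k.
Then w_k < w_m extends the chain to w_m.
So w_i < w_m; w_m is the larger of the two.

w_m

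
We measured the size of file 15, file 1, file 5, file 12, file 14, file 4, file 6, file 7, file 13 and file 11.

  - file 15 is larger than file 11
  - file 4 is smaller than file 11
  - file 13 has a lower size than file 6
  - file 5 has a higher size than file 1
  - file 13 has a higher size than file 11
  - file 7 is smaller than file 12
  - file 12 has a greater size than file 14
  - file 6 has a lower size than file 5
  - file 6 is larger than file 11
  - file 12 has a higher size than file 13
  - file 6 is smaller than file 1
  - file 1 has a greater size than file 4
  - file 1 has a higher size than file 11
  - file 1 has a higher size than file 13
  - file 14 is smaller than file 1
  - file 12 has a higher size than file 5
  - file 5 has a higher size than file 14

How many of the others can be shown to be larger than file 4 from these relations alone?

Directly above file 4: file 11, file 1.
One step further: file 13, file 6, file 15, file 5 (6 so far).
One step further: file 12 (7 so far).
Nothing else is reachable above file 4; 7 in all.

7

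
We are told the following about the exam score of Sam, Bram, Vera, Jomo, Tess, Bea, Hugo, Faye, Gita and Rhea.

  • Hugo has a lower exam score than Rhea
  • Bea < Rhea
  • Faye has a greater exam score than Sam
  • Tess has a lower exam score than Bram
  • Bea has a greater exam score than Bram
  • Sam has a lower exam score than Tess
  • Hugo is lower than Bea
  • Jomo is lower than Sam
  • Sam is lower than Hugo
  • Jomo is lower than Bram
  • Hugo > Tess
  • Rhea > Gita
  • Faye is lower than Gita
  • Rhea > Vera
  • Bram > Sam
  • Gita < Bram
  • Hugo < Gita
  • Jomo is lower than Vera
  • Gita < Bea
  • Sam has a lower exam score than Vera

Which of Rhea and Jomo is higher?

Rhea

Jomo < Sam and Sam < Tess give Jomo < Tess.
With Tess < Hugo: Jomo < Sam < Tess < Hugo.
With Hugo < Gita: Jomo < Sam < Tess < Hugo < Gita.
With Gita < Bram: Jomo < Sam < Tess < Hugo < Gita < Bram.
With Bram < Bea: Jomo < Sam < Tess < Hugo < Gita < Bram < Bea.
With Bea < Rhea: Jomo < Sam < Tess < Hugo < Gita < Bram < Bea < Rhea.
So Jomo < Rhea; Rhea is the higher of the two.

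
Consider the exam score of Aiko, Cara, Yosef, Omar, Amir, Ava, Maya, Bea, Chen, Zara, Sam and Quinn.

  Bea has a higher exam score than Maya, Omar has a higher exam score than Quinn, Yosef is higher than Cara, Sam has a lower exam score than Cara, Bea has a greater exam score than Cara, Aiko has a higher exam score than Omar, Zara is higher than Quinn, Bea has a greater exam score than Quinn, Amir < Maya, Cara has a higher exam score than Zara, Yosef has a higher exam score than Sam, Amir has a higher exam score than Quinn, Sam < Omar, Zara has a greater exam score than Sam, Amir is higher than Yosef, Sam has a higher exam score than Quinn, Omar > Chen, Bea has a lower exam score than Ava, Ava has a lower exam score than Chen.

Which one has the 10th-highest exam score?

Zara

The consecutive relations fix a unique order: Quinn < Sam < Zara < Cara < Yosef < Amir < Maya < Bea < Ava < Chen < Omar < Aiko.
Counting 10 from the largest end gives Zara.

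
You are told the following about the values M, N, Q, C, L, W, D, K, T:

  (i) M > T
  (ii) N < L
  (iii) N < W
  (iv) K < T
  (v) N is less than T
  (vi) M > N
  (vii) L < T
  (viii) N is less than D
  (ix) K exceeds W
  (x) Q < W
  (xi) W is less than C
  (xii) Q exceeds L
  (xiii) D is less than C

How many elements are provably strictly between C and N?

The relations place N below C. An element lies strictly between them when it is forced above N and also forced below C.
Above N: {L, Q, W, K, T, M, D}. Below C: {L, Q, W, D}.
Intersection: {L, Q, W, D} — 4.

4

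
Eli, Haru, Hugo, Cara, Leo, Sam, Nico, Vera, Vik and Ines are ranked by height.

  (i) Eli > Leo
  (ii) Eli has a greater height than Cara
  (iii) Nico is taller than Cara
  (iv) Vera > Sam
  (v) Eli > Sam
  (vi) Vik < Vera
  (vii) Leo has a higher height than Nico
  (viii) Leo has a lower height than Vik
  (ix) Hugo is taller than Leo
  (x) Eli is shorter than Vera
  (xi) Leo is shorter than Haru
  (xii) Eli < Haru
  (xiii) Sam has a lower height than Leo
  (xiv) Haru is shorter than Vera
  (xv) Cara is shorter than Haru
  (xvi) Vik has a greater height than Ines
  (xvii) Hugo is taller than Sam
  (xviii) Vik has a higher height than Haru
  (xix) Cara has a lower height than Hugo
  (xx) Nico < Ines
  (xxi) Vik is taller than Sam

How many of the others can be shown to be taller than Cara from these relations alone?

Directly above Cara: Nico, Eli, Haru, Hugo.
One step further: Leo, Ines, Vik, Vera (8 so far).
No other element is forced above Cara by the given relations, so the count is 8.

8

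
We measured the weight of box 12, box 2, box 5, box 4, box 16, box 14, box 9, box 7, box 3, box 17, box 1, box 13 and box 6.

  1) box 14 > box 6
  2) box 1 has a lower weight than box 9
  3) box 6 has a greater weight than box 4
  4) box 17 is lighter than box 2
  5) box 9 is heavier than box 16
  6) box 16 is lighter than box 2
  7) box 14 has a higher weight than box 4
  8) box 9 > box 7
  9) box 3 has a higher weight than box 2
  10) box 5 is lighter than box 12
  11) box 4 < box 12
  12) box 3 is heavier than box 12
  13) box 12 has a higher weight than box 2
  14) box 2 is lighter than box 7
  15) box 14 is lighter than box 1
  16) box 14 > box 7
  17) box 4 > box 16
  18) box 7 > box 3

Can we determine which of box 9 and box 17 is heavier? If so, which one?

Following the relations from box 17: box 17 < box 2 < box 12 < box 3 < box 7 < box 14 < box 1 < box 9.
So box 9 is heavier.

box 9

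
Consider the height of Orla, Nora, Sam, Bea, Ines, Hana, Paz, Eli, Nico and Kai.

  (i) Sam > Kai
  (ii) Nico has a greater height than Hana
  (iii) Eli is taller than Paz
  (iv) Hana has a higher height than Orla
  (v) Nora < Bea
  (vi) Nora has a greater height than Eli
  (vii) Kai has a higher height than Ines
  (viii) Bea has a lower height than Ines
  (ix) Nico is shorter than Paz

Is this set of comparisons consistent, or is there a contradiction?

consistent

Every relation is compatible with Orla < Hana < Nico < Paz < Eli < Nora < Bea < Ines < Kai < Sam; the set is consistent.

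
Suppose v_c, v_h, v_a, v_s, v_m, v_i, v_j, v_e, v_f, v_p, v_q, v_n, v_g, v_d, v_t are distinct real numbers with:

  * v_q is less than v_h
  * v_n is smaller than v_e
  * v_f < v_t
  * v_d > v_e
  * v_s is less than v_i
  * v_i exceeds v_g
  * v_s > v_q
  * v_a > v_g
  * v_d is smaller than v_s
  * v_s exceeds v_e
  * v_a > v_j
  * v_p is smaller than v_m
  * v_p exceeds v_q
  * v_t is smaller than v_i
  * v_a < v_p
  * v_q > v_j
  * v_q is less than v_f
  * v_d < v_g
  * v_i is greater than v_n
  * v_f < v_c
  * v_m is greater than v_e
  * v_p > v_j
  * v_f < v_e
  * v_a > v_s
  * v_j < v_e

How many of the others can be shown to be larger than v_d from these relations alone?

Directly above v_d: v_g, v_s.
One step further: v_a, v_i (4 so far).
One step further: v_p (5 so far).
One step further: v_m (6 so far).
Nothing else is reachable above v_d; 6 in all.

6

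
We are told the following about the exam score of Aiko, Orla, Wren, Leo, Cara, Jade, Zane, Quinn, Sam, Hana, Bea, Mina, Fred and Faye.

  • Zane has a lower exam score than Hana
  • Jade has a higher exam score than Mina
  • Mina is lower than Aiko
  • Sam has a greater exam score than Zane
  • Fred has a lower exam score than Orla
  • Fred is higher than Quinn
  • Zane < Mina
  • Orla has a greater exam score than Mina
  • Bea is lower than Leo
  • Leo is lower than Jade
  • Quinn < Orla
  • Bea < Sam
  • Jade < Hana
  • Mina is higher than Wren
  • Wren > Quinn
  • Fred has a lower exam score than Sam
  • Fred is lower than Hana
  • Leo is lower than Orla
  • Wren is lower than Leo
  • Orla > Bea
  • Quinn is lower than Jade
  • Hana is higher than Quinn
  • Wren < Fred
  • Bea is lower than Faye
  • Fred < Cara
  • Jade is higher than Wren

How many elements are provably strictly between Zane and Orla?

1

Chaining upward from Zane reaches: Mina, Sam, Aiko, Jade, Hana.
Chaining downward from Orla reaches: Bea, Quinn, Wren, Mina, Leo, Fred.
Strictly between Zane and Orla are those in both lists: Mina — 1 element.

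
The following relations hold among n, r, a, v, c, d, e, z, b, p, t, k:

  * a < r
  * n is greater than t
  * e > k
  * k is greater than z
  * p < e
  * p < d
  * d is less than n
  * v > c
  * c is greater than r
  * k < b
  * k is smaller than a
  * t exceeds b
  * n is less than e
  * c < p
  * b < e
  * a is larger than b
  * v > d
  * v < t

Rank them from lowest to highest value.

The consecutive links are each given: z < k; k < b; b < a; a < r; r < c; c < p; p < d; d < v; v < t; t < n; n < e.

z < k < b < a < r < c < p < d < v < t < n < e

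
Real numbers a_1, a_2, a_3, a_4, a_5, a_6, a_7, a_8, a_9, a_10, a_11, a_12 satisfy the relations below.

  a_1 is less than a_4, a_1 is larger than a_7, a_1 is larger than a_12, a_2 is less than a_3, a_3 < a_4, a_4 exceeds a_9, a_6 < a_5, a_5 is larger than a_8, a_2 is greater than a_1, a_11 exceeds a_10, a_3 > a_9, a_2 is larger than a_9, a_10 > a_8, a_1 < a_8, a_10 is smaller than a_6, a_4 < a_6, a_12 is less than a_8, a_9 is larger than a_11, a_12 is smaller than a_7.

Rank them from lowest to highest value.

a_12 < a_7 < a_1 < a_8 < a_10 < a_11 < a_9 < a_2 < a_3 < a_4 < a_6 < a_5

Each adjacent pair is fixed by a given relation: a_12 < a_7; a_7 < a_1; a_1 < a_8; a_8 < a_10; a_10 < a_11; a_11 < a_9; a_9 < a_2; a_2 < a_3; a_3 < a_4; a_4 < a_6; a_6 < a_5. Chaining them end to end gives the full order.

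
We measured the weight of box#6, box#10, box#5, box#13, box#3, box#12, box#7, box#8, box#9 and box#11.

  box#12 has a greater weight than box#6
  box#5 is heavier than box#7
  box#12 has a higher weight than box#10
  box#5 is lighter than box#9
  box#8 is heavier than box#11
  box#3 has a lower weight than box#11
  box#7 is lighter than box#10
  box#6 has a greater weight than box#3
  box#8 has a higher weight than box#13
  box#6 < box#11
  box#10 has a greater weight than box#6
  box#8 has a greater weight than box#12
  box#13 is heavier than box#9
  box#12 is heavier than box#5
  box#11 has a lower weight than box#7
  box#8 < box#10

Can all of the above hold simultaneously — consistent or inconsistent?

Chaining the given relations yields box#8 < box#10 < box#12, so box#8 < box#12. But one relation states box#12 < box#8. These cannot both hold.

inconsistent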